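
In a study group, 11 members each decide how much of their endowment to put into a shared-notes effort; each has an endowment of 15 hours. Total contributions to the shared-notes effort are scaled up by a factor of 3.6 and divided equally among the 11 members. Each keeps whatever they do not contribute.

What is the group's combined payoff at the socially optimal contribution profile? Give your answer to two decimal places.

Each contributed unit returns 3.600 to the group as a whole (0.3273 to each of 11 players), which exceeds 1, so the social optimum is full contribution: group total = 3.600 × 165 = 594.00.

594.00 hours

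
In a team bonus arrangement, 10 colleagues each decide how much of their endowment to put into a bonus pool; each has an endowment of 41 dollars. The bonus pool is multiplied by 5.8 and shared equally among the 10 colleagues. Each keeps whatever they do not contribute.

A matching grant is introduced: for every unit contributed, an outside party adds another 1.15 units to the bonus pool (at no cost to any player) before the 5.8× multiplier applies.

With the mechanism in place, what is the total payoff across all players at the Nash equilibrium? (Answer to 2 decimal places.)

Under the mechanism each unit contributed yields 5.8 × 2.15 / 10 = 1.2470 back to its contributor per unit of net cost, which exceeds 1, making full contribution the dominant choice for everyone.
At the Nash equilibrium everyone contributes 41. Group total payoff = 5.8 × 2.15 × 410 = 5112.70.

5112.70 dollars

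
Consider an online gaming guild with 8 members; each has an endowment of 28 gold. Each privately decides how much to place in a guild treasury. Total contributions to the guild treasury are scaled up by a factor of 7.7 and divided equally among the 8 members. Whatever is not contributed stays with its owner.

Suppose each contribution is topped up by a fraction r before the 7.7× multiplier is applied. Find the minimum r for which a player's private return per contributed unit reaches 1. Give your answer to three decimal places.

With matching at rate r, one contributed unit becomes (1 + r) in the guild treasury and returns 7.7 × (1 + r) / 8 to the contributor.
Setting this equal to 1: 1 + r = 8/7.7 = 1.0390.
So the minimum matching rate is r = 1.0390 − 1 = 0.039.

0.039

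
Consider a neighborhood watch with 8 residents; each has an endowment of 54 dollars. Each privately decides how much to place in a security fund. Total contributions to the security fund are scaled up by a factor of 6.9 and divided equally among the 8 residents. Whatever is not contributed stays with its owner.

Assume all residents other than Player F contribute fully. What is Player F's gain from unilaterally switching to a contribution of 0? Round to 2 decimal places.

Switching from a contribution of 54 to 0 lets Player F keep an extra 54 dollars, but lowers the security fund by 54, which costs Player F their own share of that drop: 6.9/8 × 54 = 46.57.
Net gain = 54 − 46.57 = 7.43. The private return per contributed unit (0.8625) is below 1, so free-riding is indeed the best response regardless of what the others do.

7.43 dollars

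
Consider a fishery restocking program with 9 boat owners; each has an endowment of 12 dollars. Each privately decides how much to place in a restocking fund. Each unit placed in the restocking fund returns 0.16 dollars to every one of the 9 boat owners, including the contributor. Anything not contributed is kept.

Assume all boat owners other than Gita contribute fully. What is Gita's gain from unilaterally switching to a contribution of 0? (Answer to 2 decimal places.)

Switching from a contribution of 12 to 0 lets Gita keep an extra 12 dollars, but lowers the restocking fund by 12, which costs Gita their own share of that drop: 0.16 × 12 = 1.92.
Net gain = 12 − 1.92 = 10.08. The private return per contributed unit (0.16) is below 1, so free-riding is indeed the best response regardless of what the others do.

10.08 dollars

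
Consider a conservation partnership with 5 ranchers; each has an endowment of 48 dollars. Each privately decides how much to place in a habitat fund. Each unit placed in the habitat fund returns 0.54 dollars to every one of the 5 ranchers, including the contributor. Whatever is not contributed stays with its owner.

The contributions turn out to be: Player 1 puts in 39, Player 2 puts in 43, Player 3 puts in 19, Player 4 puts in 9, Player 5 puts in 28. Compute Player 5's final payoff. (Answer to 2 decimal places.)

94.52 dollars

Total contributed: 39 + 43 + 19 + 9 + 28 = 138.
Each receives 0.54 × 138 = 74.52 from the habitat fund.
Player 5 keeps 48 − 28 = 20, so Player 5's payoff is 20 + 74.52 = 94.52.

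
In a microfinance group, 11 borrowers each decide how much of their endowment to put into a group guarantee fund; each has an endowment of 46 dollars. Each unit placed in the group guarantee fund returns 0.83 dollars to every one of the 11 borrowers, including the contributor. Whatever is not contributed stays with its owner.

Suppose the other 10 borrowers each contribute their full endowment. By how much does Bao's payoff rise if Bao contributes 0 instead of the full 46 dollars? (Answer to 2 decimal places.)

Switching from a contribution of 46 to 0 lets Bao keep an extra 46 dollars, but lowers the group guarantee fund by 46, which costs Bao their own share of that drop: 0.83 × 46 = 38.18.
Net gain = 46 − 38.18 = 7.82. The private return per contributed unit (0.83) is below 1, so free-riding is indeed the best response regardless of what the others do.

7.82 dollars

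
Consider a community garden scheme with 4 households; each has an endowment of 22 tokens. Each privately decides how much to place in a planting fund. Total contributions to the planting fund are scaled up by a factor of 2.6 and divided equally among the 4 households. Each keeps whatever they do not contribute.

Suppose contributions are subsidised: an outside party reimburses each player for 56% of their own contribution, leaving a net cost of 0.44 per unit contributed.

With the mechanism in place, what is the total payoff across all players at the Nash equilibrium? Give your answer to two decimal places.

278.08 tokens

With the mechanism, a contributed unit returns (2.6/4) / 0.44 = 1.4773 per unit of net cost to the contributor — now above 1 — so contributing fully is weakly dominant for every player.
So the Nash equilibrium is full contribution by all 4; the group earns 4 × (22 × 0.56 + 2.6 × 22) = 278.08.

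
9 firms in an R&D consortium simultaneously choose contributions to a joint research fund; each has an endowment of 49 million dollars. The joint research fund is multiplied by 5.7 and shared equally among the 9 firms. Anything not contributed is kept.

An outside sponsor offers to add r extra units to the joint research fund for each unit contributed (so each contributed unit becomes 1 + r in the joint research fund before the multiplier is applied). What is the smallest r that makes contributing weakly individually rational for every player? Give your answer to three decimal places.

With matching at rate r, one contributed unit becomes (1 + r) in the joint research fund and returns 5.7 × (1 + r) / 9 to the contributor.
Setting this equal to 1: 1 + r = 9/5.7 = 1.5789.
So the minimum matching rate is r = 1.5789 − 1 = 0.579.

0.579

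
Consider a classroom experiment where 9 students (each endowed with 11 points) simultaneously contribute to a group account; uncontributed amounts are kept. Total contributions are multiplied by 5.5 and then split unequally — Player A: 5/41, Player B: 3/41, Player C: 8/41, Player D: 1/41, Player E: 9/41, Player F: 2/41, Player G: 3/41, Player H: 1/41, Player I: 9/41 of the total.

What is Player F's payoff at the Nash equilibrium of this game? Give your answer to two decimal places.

19.85 points

Each unit j contributes comes back to j as 5.5 × (j's share), so j prefers to contribute only if that share exceeds 1/5.5 = 0.1818; otherwise keeping the unit dominates.
Player C, Player E and Player I clear that bar, contributing 11 each; the remaining 6 contribute 0. Total contributed: 33.
Player F keeps 11 and receives 5.5 × 33 × 2/41 = 8.85 from the group account, for a payoff of 19.85.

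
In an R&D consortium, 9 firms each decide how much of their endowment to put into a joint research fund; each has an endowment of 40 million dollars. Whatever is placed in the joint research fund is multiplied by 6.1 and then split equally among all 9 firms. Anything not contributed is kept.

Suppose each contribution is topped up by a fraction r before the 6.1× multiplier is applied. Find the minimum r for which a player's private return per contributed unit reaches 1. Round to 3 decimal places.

0.475

With matching at rate r, one contributed unit becomes (1 + r) in the joint research fund and returns 6.1 × (1 + r) / 9 to the contributor.
Setting this equal to 1: 1 + r = 9/6.1 = 1.4754.
So the minimum matching rate is r = 1.4754 − 1 = 0.475.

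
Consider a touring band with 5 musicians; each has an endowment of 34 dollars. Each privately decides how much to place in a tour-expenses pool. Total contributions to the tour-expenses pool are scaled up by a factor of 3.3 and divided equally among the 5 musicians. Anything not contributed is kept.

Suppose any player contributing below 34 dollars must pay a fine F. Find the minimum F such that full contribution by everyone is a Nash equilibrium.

Given the others contribute fully, the best deviation is to contribute 0 (any partial contribution still incurs the fine and gives up units whose private return 0.6600 is below 1).
Deviating from 34 to 0 saves 34 dollars but forfeits the deviator's share of the drop in the tour-expenses pool: 3.3/5 × 34 = 22.44.
So the deviation gain is 34 − 22.44 = 11.56, and the fine must be at least 11.56 dollars to wipe it out.

11.56 dollars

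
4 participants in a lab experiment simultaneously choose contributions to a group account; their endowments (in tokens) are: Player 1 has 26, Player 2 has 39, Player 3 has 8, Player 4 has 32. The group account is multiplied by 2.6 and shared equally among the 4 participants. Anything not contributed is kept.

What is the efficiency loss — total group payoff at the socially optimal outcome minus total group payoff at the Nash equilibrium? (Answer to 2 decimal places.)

The private return per contributed unit is 2.6/4 = 0.6500 < 1 for every player regardless of endowment, so the Nash equilibrium is zero contribution and the group total is Σ E_j = 26 + 39 + 8 + 32 = 105.
Each contributed unit returns 2.600 to the group, so the social optimum is full contribution by everyone: group total = 2.600 × 105 = 273.00.
Efficiency loss = (2.600 − 1) × 105 = 168.00.

168.00 tokens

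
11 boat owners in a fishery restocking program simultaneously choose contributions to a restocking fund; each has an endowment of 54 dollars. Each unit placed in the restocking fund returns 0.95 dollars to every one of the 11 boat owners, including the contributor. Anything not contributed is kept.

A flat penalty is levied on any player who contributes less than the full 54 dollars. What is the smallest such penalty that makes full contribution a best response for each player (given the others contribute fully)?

2.70 dollars

Given the others contribute fully, the best deviation is to contribute 0 (any partial contribution still incurs the fine and gives up units whose private return 0.95 is below 1).
Deviating from 54 to 0 saves 54 dollars but forfeits the deviator's share of the drop in the restocking fund: 0.95 × 54 = 51.30.
So the deviation gain is 54 − 51.30 = 2.70, and the fine must be at least 2.70 dollars to wipe it out.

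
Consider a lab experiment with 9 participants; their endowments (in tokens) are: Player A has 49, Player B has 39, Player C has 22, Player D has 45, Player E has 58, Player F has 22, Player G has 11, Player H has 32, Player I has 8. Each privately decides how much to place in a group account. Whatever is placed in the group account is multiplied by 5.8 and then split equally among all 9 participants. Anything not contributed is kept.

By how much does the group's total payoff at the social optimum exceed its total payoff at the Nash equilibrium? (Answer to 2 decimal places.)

1372.80 tokens

The private return per contributed unit is 5.8/9 = 0.6444 < 1 for every player regardless of endowment, so the Nash equilibrium is zero contribution and the group total is Σ E_j = 49 + 39 + 22 + 45 + 58 + 22 + 11 + 32 + 8 = 286.
Each contributed unit returns 5.800 to the group, so the social optimum is full contribution by everyone: group total = 5.800 × 286 = 1658.80.
Efficiency loss = (5.800 − 1) × 286 = 1372.80.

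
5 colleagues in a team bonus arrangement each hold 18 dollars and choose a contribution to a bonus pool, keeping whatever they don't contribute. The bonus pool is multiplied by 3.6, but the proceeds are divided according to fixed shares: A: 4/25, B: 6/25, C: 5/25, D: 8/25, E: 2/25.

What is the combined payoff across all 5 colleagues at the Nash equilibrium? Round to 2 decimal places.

A player with share s gets back 3.6·s per unit contributed, so full contribution is dominant for anyone with s > 1/3.6 = 0.2778 and zero contribution is dominant for anyone below.
D alone (share 8/25) is above the threshold, contributing 18; the remaining 4 contribute 0. Total contributed: 18.
The bonus pool pays out 3.6 × 18 = 64.80 in total (split across the unequal shares, but the aggregate is all that matters for the group sum).
The 4 free-riders keep 18 each, adding 72. Group total = 72 + 64.80 = 136.80.

136.80 dollars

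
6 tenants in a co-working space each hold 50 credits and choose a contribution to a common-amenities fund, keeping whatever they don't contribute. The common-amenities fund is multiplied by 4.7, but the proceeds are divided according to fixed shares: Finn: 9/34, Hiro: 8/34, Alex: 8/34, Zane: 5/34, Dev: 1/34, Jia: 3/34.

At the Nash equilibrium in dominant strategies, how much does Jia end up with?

For player j, contributing a unit is worthwhile iff 4.7 × (j's share) ≥ 1, i.e. iff j's share is at least 0.2128.
Finn, Hiro and Alex are above the threshold, contributing 50 each; the remaining 3 contribute 0. Total contributed: 150.
Jia keeps 50 and receives 4.7 × 150 × 3/34 = 62.21 from the common-amenities fund, for a payoff of 112.21.

112.21 credits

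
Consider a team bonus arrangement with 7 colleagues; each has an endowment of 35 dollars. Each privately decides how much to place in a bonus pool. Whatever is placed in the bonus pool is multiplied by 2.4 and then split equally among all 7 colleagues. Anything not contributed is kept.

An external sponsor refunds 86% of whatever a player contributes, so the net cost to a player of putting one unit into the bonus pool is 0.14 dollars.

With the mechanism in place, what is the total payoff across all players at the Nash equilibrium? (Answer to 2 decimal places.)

798.70 dollars

Under the mechanism each unit contributed yields (2.4/7) / 0.14 = 2.4490 back to its contributor per unit of net cost, which exceeds 1, making full contribution the dominant choice for everyone.
At the Nash equilibrium everyone contributes 35. Group total payoff = 7 × (35 × 0.86 + 2.4 × 35) = 798.70.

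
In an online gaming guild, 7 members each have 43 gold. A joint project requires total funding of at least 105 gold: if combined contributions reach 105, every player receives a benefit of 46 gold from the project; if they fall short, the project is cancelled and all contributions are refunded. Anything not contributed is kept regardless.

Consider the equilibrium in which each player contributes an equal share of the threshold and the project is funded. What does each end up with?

74 gold

Equal share of the threshold: 105/7 = 15.
At this profile no one gains by cutting their contribution: any cut drops the total below 105, the project is cancelled, contributions are refunded, and the deviator ends with 43, which is less than 43 − 15 + 46 = 74. Contributing more than 15 just wastes the excess. So contributing exactly 15 is a best response.
Each player's payoff: 43 − 15 + 46 = 74.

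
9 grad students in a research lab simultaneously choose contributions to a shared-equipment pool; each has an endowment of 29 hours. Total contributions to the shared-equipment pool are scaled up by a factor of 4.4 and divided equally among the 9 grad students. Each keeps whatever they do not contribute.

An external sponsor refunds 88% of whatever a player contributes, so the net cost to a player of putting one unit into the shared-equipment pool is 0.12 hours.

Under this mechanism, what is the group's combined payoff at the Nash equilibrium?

1378.08 hours

With the mechanism, a contributed unit returns (4.4/9) / 0.12 = 4.0741 per unit of net cost to the contributor — now above 1 — so contributing fully is weakly dominant for every player.
At the Nash equilibrium everyone contributes 29. Group total payoff = 9 × (29 × 0.88 + 4.4 × 29) = 1378.08.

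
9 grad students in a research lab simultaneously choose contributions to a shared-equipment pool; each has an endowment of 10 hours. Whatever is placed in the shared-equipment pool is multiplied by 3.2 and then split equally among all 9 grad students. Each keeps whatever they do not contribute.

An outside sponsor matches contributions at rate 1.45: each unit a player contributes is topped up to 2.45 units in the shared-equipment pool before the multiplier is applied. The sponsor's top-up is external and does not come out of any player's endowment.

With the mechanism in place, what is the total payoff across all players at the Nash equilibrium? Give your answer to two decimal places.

90.00 hours

Even with the mechanism, each unit contributed returns only 3.2 × 2.45 / 9 = 0.8711 per unit of net cost, so contributing nothing is still dominant.
At the Nash equilibrium no one contributes; group total payoff = 9 × 10 = 90.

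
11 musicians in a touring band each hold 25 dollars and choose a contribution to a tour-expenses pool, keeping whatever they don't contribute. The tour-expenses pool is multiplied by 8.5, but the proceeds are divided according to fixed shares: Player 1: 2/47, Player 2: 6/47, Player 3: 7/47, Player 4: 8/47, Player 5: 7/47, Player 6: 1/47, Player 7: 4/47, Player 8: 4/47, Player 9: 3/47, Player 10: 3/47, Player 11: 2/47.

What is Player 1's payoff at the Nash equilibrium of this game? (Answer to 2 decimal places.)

For player j, contributing a unit is worthwhile iff 8.5 × (j's share) ≥ 1, i.e. iff j's share is at least 0.1176.
Player 2, Player 3, Player 4 and Player 5 are above the threshold, contributing 25 each; the remaining 7 contribute 0. Total contributed: 100.
Player 1 keeps 25 and receives 8.5 × 100 × 2/47 = 36.17 from the tour-expenses pool, for a payoff of 61.17.

61.17 dollars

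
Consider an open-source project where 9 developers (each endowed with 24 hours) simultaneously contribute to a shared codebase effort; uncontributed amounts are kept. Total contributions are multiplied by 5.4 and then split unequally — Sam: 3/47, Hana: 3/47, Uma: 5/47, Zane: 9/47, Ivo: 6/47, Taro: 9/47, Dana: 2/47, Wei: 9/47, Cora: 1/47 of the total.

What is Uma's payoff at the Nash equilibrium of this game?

65.36 hours

A player with share s gets back 5.4·s per unit contributed, so full contribution is dominant for anyone with s > 1/5.4 = 0.1852 and zero contribution is dominant for anyone below.
Zane, Taro and Wei clear that bar, contributing 24 each; the remaining 6 contribute 0. Total contributed: 72.
Uma keeps 24 and receives 5.4 × 72 × 5/47 = 41.36 from the shared codebase effort, for a payoff of 65.36.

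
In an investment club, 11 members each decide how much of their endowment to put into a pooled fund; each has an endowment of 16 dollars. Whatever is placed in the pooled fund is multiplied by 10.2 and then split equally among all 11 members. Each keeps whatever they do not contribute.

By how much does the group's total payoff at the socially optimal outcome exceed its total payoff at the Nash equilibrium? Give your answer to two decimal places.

1619.20 dollars

Each contributed unit returns 10.2/11 = 0.9273 to its contributor — below 1 — so contributing 0 is dominant for every player. At the Nash equilibrium everyone keeps their 16, and the group total is 11 × 16 = 176.
Each contributed unit returns 10.200 to the group as a whole (0.9273 to each of 11 players), which exceeds 1, so the social optimum is full contribution: group total = 10.200 × 176 = 1795.20.
Efficiency loss = 1795.20 − 176 = 1619.20.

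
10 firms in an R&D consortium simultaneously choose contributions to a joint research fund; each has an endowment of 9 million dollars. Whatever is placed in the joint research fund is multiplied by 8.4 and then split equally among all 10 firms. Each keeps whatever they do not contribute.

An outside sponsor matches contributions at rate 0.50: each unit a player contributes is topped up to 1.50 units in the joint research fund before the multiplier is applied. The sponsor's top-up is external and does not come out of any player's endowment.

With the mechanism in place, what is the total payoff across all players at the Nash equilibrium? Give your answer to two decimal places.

1134.00 million dollars

The effective private return per unit is now 8.4 × 1.50 / 10 = 1.2600 > 1, so every player's dominant strategy flips to full contribution.
So the Nash equilibrium is full contribution by all 10; the group earns 8.4 × 1.50 × 90 = 1134.00.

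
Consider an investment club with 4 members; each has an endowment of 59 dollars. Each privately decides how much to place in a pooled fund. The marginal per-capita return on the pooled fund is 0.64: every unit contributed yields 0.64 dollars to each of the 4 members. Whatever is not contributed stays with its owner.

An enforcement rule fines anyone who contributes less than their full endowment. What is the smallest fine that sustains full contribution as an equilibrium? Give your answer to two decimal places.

Given the others contribute fully, the best deviation is to contribute 0 (any partial contribution still incurs the fine and gives up units whose private return 0.64 is below 1).
Deviating from 59 to 0 saves 59 dollars but forfeits the deviator's share of the drop in the pooled fund: 0.64 × 59 = 37.76.
So the deviation gain is 59 − 37.76 = 21.24, and the fine must be at least 21.24 dollars to wipe it out.

21.24 dollars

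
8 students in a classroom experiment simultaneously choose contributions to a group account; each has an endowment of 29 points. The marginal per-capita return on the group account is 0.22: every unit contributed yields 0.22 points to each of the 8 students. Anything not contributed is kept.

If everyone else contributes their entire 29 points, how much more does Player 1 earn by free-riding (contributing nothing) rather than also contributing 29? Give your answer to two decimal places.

22.62 points

Switching from a contribution of 29 to 0 lets Player 1 keep an extra 29 points, but lowers the group account by 29, which costs Player 1 their own share of that drop: 0.22 × 29 = 6.38.
Net gain = 29 − 6.38 = 22.62. The private return per contributed unit (0.22) is below 1, so free-riding is indeed the best response regardless of what the others do.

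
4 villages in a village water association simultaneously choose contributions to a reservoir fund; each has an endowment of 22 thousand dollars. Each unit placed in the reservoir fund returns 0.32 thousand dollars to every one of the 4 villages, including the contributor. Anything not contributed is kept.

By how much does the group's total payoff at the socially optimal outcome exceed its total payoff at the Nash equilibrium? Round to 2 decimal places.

The private return per contributed unit is 0.32 < 1, so contributing 0 is dominant for every player. At the Nash equilibrium everyone keeps their 22, and the group total is 4 × 22 = 88.
Each contributed unit returns 1.280 to the group as a whole (0.32 to each of 4 players), which exceeds 1, so the social optimum is full contribution: group total = 1.280 × 88 = 112.64.
Efficiency loss = 112.64 − 88 = 24.64.

24.64 thousand dollars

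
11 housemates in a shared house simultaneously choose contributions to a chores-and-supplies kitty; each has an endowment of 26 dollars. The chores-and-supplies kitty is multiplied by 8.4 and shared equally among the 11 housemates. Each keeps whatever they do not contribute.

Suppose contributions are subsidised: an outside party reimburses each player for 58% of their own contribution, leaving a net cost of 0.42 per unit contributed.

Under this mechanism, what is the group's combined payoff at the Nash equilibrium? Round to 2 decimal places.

Under the mechanism each unit contributed yields (8.4/11) / 0.42 = 1.8182 back to its contributor per unit of net cost, which exceeds 1, making full contribution the dominant choice for everyone.
So the Nash equilibrium is full contribution by all 11; the group earns 11 × (26 × 0.58 + 8.4 × 26) = 2568.28.

2568.28 dollars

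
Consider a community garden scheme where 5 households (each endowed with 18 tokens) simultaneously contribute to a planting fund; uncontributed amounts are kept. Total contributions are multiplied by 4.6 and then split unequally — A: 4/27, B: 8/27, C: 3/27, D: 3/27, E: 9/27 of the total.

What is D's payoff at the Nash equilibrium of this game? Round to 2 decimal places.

36.40 tokens

Player j's private return per contributed unit is 4.6 × (j's share). Contributing is weakly dominant for j when that share is at least 1/4.6 = 0.2174, and contributing 0 is dominant otherwise.
B and E are above the threshold, contributing 18 each; the remaining 3 contribute 0. Total contributed: 36.
D keeps 18 and receives 4.6 × 36 × 3/27 = 18.40 from the planting fund, for a payoff of 36.40.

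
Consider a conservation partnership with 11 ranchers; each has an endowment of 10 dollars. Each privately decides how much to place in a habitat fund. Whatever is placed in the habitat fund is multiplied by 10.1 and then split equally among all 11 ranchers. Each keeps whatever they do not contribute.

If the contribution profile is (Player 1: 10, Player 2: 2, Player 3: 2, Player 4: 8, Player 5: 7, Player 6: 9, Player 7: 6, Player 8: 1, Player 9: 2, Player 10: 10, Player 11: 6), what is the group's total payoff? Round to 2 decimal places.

Total contributed: 10 + 2 + 2 + 8 + 7 + 9 + 6 + 1 + 2 + 10 + 6 = 63; total kept: 11 × 10 − 63 = 47.
The habitat fund pays out 10.1 × 63 = 636.30 in aggregate.
Group total = 47 + 636.30 = 683.30.

683.30 dollars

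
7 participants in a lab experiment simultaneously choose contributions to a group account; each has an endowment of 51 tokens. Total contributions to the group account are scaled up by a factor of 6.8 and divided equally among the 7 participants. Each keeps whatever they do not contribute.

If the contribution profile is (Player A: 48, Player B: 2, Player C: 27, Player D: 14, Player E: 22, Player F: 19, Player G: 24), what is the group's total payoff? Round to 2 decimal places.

Total contributed: 48 + 2 + 27 + 14 + 22 + 19 + 24 = 156; total kept: 7 × 51 − 156 = 201.
The group account pays out 6.8 × 156 = 1060.80 in aggregate.
Group total = 201 + 1060.80 = 1261.80.

1261.80 tokens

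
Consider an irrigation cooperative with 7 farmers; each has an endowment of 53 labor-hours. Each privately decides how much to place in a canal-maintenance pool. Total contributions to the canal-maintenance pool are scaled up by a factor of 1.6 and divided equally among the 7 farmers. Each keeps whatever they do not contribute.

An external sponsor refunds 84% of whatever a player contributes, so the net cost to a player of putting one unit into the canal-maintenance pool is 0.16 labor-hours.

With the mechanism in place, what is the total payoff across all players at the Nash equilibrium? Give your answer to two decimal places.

The effective private return per unit is now (1.6/7) / 0.16 = 1.4286 > 1, so every player's dominant strategy flips to full contribution.
At the Nash equilibrium everyone contributes 53. Group total payoff = 7 × (53 × 0.84 + 1.6 × 53) = 905.24.

905.24 labor-hours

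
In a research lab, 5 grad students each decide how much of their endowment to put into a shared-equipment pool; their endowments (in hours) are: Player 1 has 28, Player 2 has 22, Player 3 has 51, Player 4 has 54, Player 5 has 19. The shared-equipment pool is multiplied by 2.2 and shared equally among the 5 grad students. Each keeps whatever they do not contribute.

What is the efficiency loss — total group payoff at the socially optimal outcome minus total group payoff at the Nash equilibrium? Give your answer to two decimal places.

The private return per contributed unit is 2.2/5 = 0.4400 < 1 for every player regardless of endowment, so the Nash equilibrium is zero contribution and the group total is Σ E_j = 28 + 22 + 51 + 54 + 19 = 174.
Each contributed unit returns 2.200 to the group, so the social optimum is full contribution by everyone: group total = 2.200 × 174 = 382.80.
Efficiency loss = (2.200 − 1) × 174 = 208.80.

208.80 hours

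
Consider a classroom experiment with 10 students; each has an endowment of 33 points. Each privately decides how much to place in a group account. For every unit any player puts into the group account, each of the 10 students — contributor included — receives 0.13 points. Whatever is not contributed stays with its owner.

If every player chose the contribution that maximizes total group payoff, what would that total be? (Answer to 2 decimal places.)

Each contributed unit returns 1.300 to the group as a whole (0.13 to each of 10 players), which exceeds 1, so the social optimum is full contribution: group total = 1.300 × 330 = 429.00.

429.00 points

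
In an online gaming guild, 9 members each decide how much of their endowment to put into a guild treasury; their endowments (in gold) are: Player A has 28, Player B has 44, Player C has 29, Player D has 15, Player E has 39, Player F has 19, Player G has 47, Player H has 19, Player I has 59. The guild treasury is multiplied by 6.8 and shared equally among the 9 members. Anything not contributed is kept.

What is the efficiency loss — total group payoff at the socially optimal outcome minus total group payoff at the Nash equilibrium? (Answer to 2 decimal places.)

1734.20 gold

The private return per contributed unit is 6.8/9 = 0.7556 < 1 for every player regardless of endowment, so the Nash equilibrium is zero contribution and the group total is Σ E_j = 28 + 44 + 29 + 15 + 39 + 19 + 47 + 19 + 59 = 299.
Each contributed unit returns 6.800 to the group, so the social optimum is full contribution by everyone: group total = 6.800 × 299 = 2033.20.
Efficiency loss = (6.800 − 1) × 299 = 1734.20.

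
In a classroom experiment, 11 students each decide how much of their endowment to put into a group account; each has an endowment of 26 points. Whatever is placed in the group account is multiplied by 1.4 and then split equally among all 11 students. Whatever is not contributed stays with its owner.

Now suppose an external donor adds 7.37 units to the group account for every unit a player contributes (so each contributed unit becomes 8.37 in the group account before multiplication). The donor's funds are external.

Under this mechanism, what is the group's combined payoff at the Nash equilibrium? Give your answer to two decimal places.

3351.35 points

With the mechanism, a contributed unit returns 1.4 × 8.37 / 11 = 1.0653 per unit of net cost to the contributor — now above 1 — so contributing fully is weakly dominant for every player.
At the Nash equilibrium everyone contributes 26. Group total payoff = 1.4 × 8.37 × 286 = 3351.35.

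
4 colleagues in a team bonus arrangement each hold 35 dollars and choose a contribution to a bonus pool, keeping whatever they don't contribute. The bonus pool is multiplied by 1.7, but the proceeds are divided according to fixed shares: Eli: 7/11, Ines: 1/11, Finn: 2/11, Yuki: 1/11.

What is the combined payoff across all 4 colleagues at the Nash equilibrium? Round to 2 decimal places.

164.50 dollars

For player j, contributing a unit is worthwhile iff 1.7 × (j's share) ≥ 1, i.e. iff j's share is at least 0.5882.
Only Eli (7/11) clears that bar, contributing 35; the remaining 3 contribute 0. Total contributed: 35.
The bonus pool pays out 1.7 × 35 = 59.50 in total (split across the unequal shares, but the aggregate is all that matters for the group sum).
The 3 free-riders keep 35 each, adding 105. Group total = 105 + 59.50 = 164.50.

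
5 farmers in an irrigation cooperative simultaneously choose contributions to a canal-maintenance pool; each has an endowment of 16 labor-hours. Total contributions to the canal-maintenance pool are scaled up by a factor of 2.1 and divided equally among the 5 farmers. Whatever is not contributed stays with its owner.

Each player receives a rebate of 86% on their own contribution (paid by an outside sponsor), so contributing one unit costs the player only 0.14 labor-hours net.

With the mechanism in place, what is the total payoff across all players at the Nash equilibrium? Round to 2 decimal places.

With the mechanism, a contributed unit returns (2.1/5) / 0.14 = 3.0000 per unit of net cost to the contributor — now above 1 — so contributing fully is weakly dominant for every player.
At the Nash equilibrium everyone contributes 16. Group total payoff = 5 × (16 × 0.86 + 2.1 × 16) = 236.80.

236.80 labor-hours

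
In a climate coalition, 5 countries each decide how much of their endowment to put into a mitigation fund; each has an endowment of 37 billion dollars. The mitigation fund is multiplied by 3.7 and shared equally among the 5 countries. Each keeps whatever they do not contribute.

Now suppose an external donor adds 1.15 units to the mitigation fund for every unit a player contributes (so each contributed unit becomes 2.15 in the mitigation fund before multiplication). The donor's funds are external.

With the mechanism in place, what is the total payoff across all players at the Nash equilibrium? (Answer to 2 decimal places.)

1471.68 billion dollars

The effective private return per unit is now 3.7 × 2.15 / 5 = 1.5910 > 1, so every player's dominant strategy flips to full contribution.
So the Nash equilibrium is full contribution by all 5; the group earns 3.7 × 2.15 × 185 = 1471.68.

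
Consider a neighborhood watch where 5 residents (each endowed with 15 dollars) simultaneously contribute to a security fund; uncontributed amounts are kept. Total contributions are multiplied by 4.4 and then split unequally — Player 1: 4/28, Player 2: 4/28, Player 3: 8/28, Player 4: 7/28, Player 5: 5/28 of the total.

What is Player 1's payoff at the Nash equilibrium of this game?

Each unit j contributes comes back to j as 4.4 × (j's share), so j prefers to contribute only if that share exceeds 1/4.4 = 0.2273; otherwise keeping the unit dominates.
The shares above 0.2273 belong to Player 3 and Player 4, contributing 15 each; the remaining 3 contribute 0. Total contributed: 30.
Player 1 keeps 15 and receives 4.4 × 30 × 4/28 = 18.86 from the security fund, for a payoff of 33.86.

33.86 dollars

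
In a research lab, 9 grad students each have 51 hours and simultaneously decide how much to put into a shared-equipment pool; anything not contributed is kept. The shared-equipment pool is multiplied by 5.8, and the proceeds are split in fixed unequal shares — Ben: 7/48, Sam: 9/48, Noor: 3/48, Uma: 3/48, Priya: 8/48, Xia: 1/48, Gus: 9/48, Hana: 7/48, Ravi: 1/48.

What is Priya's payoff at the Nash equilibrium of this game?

A player with share s gets back 5.8·s per unit contributed, so full contribution is dominant for anyone with s > 1/5.8 = 0.1724 and zero contribution is dominant for anyone below.
The shares above 0.1724 belong to Sam and Gus, contributing 51 each; the remaining 7 contribute 0. Total contributed: 102.
Priya keeps 51 and receives 5.8 × 102 × 8/48 = 98.60 from the shared-equipment pool, for a payoff of 149.60.

149.60 hours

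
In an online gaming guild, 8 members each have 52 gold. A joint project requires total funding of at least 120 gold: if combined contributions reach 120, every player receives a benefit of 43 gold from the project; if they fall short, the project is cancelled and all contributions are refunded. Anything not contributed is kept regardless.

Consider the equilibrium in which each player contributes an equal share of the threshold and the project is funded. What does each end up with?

80 gold

Equal share of the threshold: 120/8 = 15.
At this profile no one gains by cutting their contribution: any cut drops the total below 120, the project is cancelled, contributions are refunded, and the deviator ends with 52, which is less than 52 − 15 + 43 = 80. Contributing more than 15 just wastes the excess. So contributing exactly 15 is a best response.
Each player's payoff: 52 − 15 + 43 = 80.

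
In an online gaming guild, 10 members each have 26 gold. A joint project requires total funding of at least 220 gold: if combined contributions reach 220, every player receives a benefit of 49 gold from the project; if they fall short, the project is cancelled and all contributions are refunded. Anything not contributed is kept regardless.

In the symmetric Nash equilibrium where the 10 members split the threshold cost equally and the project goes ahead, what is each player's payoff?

53 gold

Equal share of the threshold: 220/10 = 22.
At this profile no one gains by cutting their contribution: any cut drops the total below 220, the project is cancelled, contributions are refunded, and the deviator ends with 26, which is less than 26 − 22 + 49 = 53. Contributing more than 22 just wastes the excess. So contributing exactly 22 is a best response.
Each player's payoff: 26 − 22 + 49 = 53.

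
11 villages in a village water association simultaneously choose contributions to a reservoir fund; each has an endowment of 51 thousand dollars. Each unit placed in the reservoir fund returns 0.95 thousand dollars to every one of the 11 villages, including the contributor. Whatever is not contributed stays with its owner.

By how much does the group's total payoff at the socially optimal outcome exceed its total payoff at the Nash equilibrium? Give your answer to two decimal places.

5301.45 thousand dollars

The private return per contributed unit is 0.95 < 1, so contributing 0 is dominant for every player. At the Nash equilibrium everyone keeps their 51, and the group total is 11 × 51 = 561.
Each contributed unit returns 10.450 to the group as a whole (0.95 to each of 11 players), which exceeds 1, so the social optimum is full contribution: group total = 10.450 × 561 = 5862.45.
Efficiency loss = 5862.45 − 561 = 5301.45.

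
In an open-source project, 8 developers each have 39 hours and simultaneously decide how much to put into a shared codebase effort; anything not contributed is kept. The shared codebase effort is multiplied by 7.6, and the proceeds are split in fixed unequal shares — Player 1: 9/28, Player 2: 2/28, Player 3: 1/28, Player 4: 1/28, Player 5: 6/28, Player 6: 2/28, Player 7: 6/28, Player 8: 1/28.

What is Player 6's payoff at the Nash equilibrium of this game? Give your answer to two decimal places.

A player with share s gets back 7.6·s per unit contributed, so full contribution is dominant for anyone with s > 1/7.6 = 0.1316 and zero contribution is dominant for anyone below.
Player 1, Player 5 and Player 7 clear that bar, contributing 39 each; the remaining 5 contribute 0. Total contributed: 117.
Player 6 keeps 39 and receives 7.6 × 117 × 2/28 = 63.51 from the shared codebase effort, for a payoff of 102.51.

102.51 hours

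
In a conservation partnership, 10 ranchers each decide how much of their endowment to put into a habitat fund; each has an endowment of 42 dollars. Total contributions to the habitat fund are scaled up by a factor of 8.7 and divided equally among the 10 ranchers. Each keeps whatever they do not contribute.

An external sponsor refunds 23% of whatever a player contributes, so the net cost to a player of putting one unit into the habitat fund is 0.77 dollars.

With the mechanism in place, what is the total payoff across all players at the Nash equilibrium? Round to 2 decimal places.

3750.60 dollars

Under the mechanism each unit contributed yields (8.7/10) / 0.77 = 1.1299 back to its contributor per unit of net cost, which exceeds 1, making full contribution the dominant choice for everyone.
At the Nash equilibrium everyone contributes 42. Group total payoff = 10 × (42 × 0.23 + 8.7 × 42) = 3750.60.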